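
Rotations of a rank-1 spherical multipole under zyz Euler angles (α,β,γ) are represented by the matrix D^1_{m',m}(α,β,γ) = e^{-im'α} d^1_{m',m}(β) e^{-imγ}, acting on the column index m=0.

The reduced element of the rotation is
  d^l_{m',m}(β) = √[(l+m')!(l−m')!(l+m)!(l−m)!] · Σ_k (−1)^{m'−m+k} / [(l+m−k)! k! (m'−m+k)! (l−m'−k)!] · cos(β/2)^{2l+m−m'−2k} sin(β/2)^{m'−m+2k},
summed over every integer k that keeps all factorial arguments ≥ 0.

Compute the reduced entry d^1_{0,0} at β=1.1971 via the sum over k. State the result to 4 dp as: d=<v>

d=0.3651

d^1_{0,0}(β=1.1971) via the finite sum:
c=cos(1.197100/2)=0.826153, s=sin(1.197100/2)=0.563445; N=√[1·1·1·1]=1.000000
The bounds max(0,m−m')=0 and min(l+m,l−m')=1 give 2 terms
  k=0: (−1)^0·1.0000/(1)·0.8262^2·0.5634^0 = +0.682530
  k=1: (−1)^1·1.0000/(1)·0.8262^0·0.5634^2 = -0.317470
d^1_{0,0}(1.1971) = +0.682530 -0.317470 = +0.365059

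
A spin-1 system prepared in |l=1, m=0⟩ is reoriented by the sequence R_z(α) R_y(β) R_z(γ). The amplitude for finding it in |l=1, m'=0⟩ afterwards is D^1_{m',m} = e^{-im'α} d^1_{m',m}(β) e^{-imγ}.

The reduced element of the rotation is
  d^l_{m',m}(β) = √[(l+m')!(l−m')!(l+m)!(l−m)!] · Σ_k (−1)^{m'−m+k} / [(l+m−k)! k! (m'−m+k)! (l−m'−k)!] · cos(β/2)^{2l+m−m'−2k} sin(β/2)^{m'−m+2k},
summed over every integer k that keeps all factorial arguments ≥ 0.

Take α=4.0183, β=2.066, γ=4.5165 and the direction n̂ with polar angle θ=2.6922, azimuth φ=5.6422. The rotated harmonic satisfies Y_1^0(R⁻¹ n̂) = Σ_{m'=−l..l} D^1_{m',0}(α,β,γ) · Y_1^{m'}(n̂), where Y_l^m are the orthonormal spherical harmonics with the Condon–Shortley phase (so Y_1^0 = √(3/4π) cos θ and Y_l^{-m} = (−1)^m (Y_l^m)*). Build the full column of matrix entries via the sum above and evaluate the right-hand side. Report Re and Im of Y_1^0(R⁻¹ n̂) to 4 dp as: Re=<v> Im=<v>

Need the full column D^1_{m',0} for m'=−1..1 at α=4.0183, β=2.0660, γ=4.5165.
cos(β/2)=0.512245, sin(β/2)=0.858840
d^1_{-1,0}: single k=1 term ⇒ +0.622163;  D = -0.397989-0.478218i
d^1_{0,0}: k∈[0..1] ⇒ +0.262395 -0.737605 = -0.475211;  D = -0.475211+0.000000i
d^1_{1,0}: single k=0 term ⇒ -0.622163;  D = +0.397989-0.478218i
Y_1^{m'}(θ=2.6922,φ=5.6422) and Σ D·Y over m':
  (-0.3980-0.4782i)·(+0.1203+0.0898i)  (-0.4752+0.0000i)·(-0.4401+0.0000i)  (+0.3980-0.4782i)·(-0.1203+0.0898i)
Y_1^0(R⁻¹ n̂) = +0.199222+0.000000i

Re=0.1992 Im=0.0000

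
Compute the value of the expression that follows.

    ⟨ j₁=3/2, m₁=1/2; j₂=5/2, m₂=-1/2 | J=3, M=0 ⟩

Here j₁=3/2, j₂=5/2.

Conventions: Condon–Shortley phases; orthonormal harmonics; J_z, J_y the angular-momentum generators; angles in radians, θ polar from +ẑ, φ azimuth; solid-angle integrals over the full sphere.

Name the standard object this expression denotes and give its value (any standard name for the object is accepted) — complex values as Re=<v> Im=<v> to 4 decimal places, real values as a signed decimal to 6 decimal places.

This is a Clebsch–Gordan (vector-coupling) coefficient.
√[7·1!2!4!/8! · 2!1!2!3!3!3!] = √(36/5)
  +(−1)^0/∏(0,1,1,2,1,2)! = 1/4  (running 1/4)
  +(−1)^1/∏(1,0,0,1,2,3)! = -1/12  (running 1/6)
⟨..|..⟩ = √(36/5)·(1/6) = +0.447214

Clebsch–Gordan coefficient, +√(1/5) ≈ +0.447214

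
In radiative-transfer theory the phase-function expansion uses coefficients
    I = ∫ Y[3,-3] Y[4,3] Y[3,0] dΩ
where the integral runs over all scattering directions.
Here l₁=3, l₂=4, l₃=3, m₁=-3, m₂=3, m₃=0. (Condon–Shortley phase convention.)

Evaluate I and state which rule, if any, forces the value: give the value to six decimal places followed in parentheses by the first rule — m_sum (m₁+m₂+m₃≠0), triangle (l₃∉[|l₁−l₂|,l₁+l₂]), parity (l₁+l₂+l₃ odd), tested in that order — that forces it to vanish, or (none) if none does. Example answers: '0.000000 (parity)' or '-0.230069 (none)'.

0.203551 (none)

Checks pass: Σm=0; 10 even; l₃=3∈[1,7].
(2·3+1)(2·4+1)(2·3+1) = 441
Δ: 4! 2! 4! / 11! → 1/34650
sum: t=1:−1/72 t=2:+1/16 t=3:−1/72 = 5/144
3j²(3 4 3; 0 0 0) = Δ·Π!·Σ² = 2/77  (sign -1)
sum: t=4:+1/288 = 1/288
3j²(3 4 3; -3 3 0) = Δ·Π!·Σ² = 1/22  (sign -1)
combine: 4πI² = 441·2/77·1/22 = 63/121
take √, sign +1: I = 0.20355073
No selection rule forces the value: the integral is nonzero (none).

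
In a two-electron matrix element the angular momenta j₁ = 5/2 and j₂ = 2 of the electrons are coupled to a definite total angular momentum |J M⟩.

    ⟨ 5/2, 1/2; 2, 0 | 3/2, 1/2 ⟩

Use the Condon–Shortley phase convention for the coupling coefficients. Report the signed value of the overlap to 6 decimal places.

-0.239046  (= −√(2/35))

triangle: 3!·2!·1!/7! = 12/5040
(j±m)!: 3!·2!·2!·2!·2!·1! = 96
prefactor² = (2J+1)·Δ·N² = 32/35
  k=1: −1/(1!·2!·1!·1!·1!·0!) = -1/2
  k=2: +1/(2!·1!·0!·0!·2!·1!) = 1/4
Σ = -1/4  ⇒  CG² = 32/35·(-1/4)² = 2/35
CG = −√(2/35) = -0.239046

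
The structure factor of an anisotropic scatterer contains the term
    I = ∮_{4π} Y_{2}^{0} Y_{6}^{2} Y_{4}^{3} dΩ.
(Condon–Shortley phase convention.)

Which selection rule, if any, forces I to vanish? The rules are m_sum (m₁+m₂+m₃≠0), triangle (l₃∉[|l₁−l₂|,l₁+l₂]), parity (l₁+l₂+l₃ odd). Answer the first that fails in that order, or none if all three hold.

m_sum

Σmᵢ = 5  ✗
l₃∈[|l₁−l₂|,l₁+l₂]=[4,8], have l₃=4
Σlᵢ = 12 ⇒ even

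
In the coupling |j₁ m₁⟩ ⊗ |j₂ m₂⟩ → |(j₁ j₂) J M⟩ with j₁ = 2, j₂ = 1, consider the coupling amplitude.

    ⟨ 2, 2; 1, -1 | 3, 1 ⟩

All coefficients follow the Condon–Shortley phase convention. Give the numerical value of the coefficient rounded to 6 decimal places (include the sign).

j₁+j₂−J=0  J+j₁−j₂=4  J−j₁+j₂=2  j₁+j₂+J+1=7
(j₁±m₁, j₂±m₂, J±M) = (4,0,0,2,4,2)
P² = 768/5
sum k=0..0:
  [0] +1/48 = 1/48
S = 1/48
C² = P²·S² = 1/15 ; C = +0.258199

+√(1/15) ≈ +0.258199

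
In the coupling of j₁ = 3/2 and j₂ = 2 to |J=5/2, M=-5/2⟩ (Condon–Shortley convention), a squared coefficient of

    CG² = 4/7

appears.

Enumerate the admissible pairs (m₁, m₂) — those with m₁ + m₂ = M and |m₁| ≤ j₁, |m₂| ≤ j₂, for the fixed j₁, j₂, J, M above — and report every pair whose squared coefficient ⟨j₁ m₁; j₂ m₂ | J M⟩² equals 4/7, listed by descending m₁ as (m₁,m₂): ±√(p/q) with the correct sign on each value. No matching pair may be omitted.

Admissible pairs with m₁+m₂ = M = -5/2: (-3/2,-1), (-1/2,-2)
  (m₁,m₂)=(-1/2,-2): CG² = 4/7, CG = +√(4/7)   ← matches the target
  (m₁,m₂)=(-3/2,-1): CG² = 3/7, CG = −√(3/7)
Pairs with CG² = 4/7: (-1/2,-2): +√(4/7)

(-1/2,-2): +√(4/7)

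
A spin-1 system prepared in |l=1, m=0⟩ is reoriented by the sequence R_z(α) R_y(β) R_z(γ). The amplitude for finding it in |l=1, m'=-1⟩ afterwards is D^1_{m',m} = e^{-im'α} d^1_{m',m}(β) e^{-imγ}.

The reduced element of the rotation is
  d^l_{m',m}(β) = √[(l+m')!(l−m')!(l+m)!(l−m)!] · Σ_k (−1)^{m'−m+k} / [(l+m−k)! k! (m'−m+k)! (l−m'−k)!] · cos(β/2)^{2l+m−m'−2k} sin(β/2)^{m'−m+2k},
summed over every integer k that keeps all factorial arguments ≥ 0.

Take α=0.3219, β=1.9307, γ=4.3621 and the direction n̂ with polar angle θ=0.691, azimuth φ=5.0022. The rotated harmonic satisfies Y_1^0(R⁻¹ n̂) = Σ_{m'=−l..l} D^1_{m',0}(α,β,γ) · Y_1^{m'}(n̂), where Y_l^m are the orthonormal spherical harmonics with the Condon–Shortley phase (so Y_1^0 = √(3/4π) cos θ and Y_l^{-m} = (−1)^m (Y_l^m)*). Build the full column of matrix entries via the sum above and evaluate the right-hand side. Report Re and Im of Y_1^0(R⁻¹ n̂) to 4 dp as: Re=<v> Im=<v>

Need the full column D^1_{m',0} for m'=−1..1 at α=0.3219, β=1.9307, γ=4.3621.
cos(β/2)=0.569129, sin(β/2)=0.822248
d^1_{-1,0}: single k=1 term ⇒ +0.661803;  D = +0.627810+0.209374i
d^1_{0,0}: k∈[0..1] ⇒ +0.323908 -0.676092 = -0.352184;  D = -0.352184+0.000000i
d^1_{1,0}: single k=0 term ⇒ -0.661803;  D = -0.627810+0.209374i
Y_1^{m'}(θ=0.691,φ=5.0022) and Σ D·Y over m':
  (+0.6278+0.2094i)·(+0.0629+0.2110i)  (-0.3522+0.0000i)·(+0.3765+0.0000i)  (-0.6278+0.2094i)·(-0.0629+0.2110i)
Y_1^0(R⁻¹ n̂) = -0.141955+0.000000i

Re=-0.1420 Im=0.0000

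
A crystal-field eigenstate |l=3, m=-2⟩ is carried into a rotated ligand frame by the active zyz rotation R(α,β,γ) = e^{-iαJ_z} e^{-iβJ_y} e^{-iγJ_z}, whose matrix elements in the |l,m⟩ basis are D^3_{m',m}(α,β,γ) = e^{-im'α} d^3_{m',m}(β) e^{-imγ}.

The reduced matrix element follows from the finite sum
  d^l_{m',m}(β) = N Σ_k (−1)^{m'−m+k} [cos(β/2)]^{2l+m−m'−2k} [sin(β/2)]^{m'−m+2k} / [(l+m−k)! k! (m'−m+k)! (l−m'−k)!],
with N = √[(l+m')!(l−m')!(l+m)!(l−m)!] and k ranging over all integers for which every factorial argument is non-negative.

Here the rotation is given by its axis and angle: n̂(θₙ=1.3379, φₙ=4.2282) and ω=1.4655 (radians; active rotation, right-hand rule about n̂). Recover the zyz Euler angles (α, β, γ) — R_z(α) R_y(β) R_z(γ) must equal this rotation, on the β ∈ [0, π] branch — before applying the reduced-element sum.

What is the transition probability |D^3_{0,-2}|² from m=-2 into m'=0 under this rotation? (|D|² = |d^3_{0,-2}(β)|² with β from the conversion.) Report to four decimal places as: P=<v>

P=0.0417

Axis–angle → zyz. n̂ = (sinθₙcosφₙ, sinθₙsinφₙ, cosθₙ) = (-0.452923, -0.861158, +0.230797), ω = 1.4655.
R = I cosω + sinω [n̂]ₓ + (1−cosω) n̂n̂ᵀ gives
  R = [+0.288681, +0.119527, -0.949935; +0.578563, +0.768752, +0.272552; +0.762842, -0.628278, +0.152770]
β = atan2(√(R₁₃²+R₂₃²), R₃₃) = 1.417425; α = atan2(R₂₃, R₁₃) mod 2π = 2.862182; γ = atan2(R₃₂, −R₃₁) mod 2π = 3.830560
D^3_{0,-2}(2.8622,1.4174,3.8306) = e^{-i·0·2.8622}·d^3_{0,-2}(1.4174)·e^{-i·-2·3.8306}. Compute d first:
With c≡cos(β/2)=0.759200 and s≡sin(β/2)=0.650857, N=[6·6·1·120]^{1/2}=65.726707
Admissible k: 0..1 (factorial args all ≥0)
  k=0: (−1)^2·65.7267/(12)·0.7592^4·0.6509^2 = +0.770828
  k=1: (−1)^3·65.7267/(12)·0.7592^2·0.6509^4 = -0.566521
d^3_{0,-2}(1.4174) = +0.770828 -0.566521 = +0.204307
|D^3_{0,-2}|² = |d^3_{0,-2}(β)|² = (+0.204307)² = 0.041741 (the z-rotation phases have unit modulus)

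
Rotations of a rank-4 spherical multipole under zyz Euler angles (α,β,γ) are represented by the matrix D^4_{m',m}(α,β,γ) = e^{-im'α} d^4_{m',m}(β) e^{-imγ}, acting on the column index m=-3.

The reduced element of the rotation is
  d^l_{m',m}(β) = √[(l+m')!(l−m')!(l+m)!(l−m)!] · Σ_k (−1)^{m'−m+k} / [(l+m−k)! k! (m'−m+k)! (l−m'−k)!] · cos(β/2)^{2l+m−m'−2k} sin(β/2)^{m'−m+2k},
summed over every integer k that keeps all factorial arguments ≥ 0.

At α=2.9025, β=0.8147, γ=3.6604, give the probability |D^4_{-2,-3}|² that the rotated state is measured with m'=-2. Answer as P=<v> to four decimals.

Split into d^4_{-2,-3}(β=0.8147) × two z-phases.
With c≡cos(β/2)=0.918174 and s≡sin(β/2)=0.396178, N=[2·720·1·5040]^{1/2}=2693.993318
Admissible k: 0..1 (factorial args all ≥0)
  k=0: (−1)^1·2693.9933/(720)·0.9182^7·0.3962^1 = -0.815509
  k=1: (−1)^2·2693.9933/(240)·0.9182^5·0.3962^3 = +0.455491
d^4_{-2,-3}(0.8147) = -0.815509 +0.455491 = -0.360018
|D^4_{-2,-3}|² = |d^4_{-2,-3}(β)|² = (-0.360018)² = 0.129613 (the z-rotation phases have unit modulus)

P=0.1296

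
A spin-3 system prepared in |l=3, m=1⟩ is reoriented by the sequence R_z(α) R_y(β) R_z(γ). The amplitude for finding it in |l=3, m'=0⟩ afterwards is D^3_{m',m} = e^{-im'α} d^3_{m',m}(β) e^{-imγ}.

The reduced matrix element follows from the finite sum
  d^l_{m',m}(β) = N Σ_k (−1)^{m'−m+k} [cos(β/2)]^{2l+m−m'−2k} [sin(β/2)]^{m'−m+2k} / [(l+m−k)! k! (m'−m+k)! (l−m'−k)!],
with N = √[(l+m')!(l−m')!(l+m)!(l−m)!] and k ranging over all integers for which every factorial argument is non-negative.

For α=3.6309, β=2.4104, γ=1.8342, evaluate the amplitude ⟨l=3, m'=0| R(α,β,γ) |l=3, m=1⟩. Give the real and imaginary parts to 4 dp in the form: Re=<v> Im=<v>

Re=-0.1333 Im=-0.4943

D^3_{0,1}(3.6309,2.4104,1.8342) = e^{-i·0·3.6309}·d^3_{0,1}(2.4104)·e^{-i·1·1.8342}. Compute d first:
c=cos(2.410400/2)=0.357506, s=sin(2.410400/2)=0.933911; N=√[6·6·24·2]=41.569219
Admissible k: 1..3 (factorial args all ≥0)
  k=1: (−1)^0·41.5692/(12)·0.3575^5·0.9339^1 = +0.018894
  k=2: (−1)^1·41.5692/(4)·0.3575^3·0.9339^3 = -0.386793
  k=3: (−1)^2·41.5692/(12)·0.3575^1·0.9339^5 = +0.879835
d^3_{0,1}(2.4104) = +0.018894 -0.386793 +0.879835 = +0.511935
D = (+1.000000+0.000000i)·(+0.511935)·(-0.260368-0.965509i) = -0.133292-0.494278i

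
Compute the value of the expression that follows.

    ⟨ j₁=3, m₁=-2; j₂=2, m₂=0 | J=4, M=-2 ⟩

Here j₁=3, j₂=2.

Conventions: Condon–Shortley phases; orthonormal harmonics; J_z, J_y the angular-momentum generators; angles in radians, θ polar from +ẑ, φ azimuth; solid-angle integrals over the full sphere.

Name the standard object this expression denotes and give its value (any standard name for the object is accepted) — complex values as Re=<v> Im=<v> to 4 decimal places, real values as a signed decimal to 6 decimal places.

Clebsch–Gordan coefficient, −√(12/35) ≈ -0.585540

This is a Clebsch–Gordan (vector-coupling) coefficient.
√[9·1!5!3!/10! · 1!5!2!2!2!6!] = √(8640/7)
  +(−1)^0/∏(0,1,5,2,0,1)! = 1/240  (running 1/240)
  +(−1)^1/∏(1,0,4,1,1,2)! = -1/48  (running -1/60)
⟨..|..⟩ = √(8640/7)·(-1/60) = -0.585540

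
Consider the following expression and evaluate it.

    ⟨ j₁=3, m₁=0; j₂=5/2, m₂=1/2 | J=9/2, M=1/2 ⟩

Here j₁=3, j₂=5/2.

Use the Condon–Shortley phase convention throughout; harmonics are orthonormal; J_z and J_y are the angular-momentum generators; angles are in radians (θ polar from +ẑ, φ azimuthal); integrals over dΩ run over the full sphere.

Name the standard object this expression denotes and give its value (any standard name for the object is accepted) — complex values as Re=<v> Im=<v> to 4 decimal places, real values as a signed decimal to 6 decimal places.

This is a Clebsch–Gordan (vector-coupling) coefficient.
j₁+j₂−J=1  J+j₁−j₂=5  J−j₁+j₂=4  j₁+j₂+J+1=11
(j₁±m₁, j₂±m₂, J±M) = (3,3,3,2,5,4)
P² = 69120/77
sum k=0..1:
  [0] +1/72 = 1/72
  [1] −1/48 = -1/48
S = -1/144
C² = P²·S² = 10/231 ; C = -0.208063

Clebsch–Gordan coefficient, −√(10/231) ≈ -0.208063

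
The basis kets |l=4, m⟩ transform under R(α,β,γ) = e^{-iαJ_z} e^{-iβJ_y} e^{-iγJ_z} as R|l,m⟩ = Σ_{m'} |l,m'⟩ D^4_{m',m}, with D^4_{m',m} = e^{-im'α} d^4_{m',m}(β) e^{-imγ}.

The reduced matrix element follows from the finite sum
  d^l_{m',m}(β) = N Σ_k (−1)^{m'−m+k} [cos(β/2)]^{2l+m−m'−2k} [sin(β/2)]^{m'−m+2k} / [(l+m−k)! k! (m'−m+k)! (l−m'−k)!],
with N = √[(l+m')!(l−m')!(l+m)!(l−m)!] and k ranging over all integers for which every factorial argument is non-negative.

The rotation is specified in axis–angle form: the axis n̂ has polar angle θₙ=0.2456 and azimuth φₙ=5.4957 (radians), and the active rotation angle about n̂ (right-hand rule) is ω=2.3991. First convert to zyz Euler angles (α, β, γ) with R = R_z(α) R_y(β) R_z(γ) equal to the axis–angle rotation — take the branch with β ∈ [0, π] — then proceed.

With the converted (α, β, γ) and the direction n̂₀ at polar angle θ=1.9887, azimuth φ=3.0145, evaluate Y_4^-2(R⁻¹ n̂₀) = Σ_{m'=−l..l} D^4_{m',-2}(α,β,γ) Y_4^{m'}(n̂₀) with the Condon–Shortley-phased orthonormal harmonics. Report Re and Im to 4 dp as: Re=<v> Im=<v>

Axis–angle → zyz. n̂ = (sinθₙcosφₙ, sinθₙsinφₙ, cosθₙ) = (+0.171566, -0.172283, +0.969992), ω = 2.3991.
R = I cosω + sinω [n̂]ₓ + (1−cosω) n̂n̂ᵀ gives
  R = [-0.685664, -0.707173, +0.172546; +0.604501, -0.685235, -0.406240; +0.405516, -0.174240, +0.897328]
β = atan2(√(R₁₃²+R₂₃²), R₃₃) = 0.457119; α = atan2(R₂₃, R₁₃) mod 2π = 5.114038; γ = atan2(R₃₂, −R₃₁) mod 2π = 3.547416
Need the full column D^4_{m',-2} for m'=−4..4 at α=5.1140, β=0.4571, γ=3.5474.
cos(β/2)=0.973994, sin(β/2)=0.226575
d^4_{-4,-2}: single k=2 term ⇒ +0.231921;  D = -0.173846+0.153508i
d^4_{-3,-2}: k∈[1..2] ⇒ +0.704967 -0.114446 = +0.590521;  D = -0.532808-0.254619i
d^4_{-2,-2}: k∈[0..2] ⇒ +0.809934 -0.525946 +0.035576 = +0.319564;  D = +0.014103-0.319252i
d^4_{-1,-2}: k∈[0..2] ⇒ -0.799358 +0.216283 -0.007803 = -0.590877;  D = -0.553519+0.206768i
d^4_{0,-2}: k∈[0..2] ⇒ +0.415797 -0.060001 +0.001218 = +0.357013;  D = +0.245734+0.258985i
d^4_{1,-2}: k∈[0..2] ⇒ -0.144189 +0.011704 -0.000127 = -0.132611;  D = +0.052860-0.121621i
d^4_{2,-2}: k∈[0..2] ⇒ +0.035576 -0.001540 +0.000007 = +0.034043;  D = -0.034042-0.000284i
d^4_{3,-2}: k∈[0..1] ⇒ -0.006193 +0.000112 = -0.006081;  D = +0.002331+0.005617i
d^4_{4,-2}: single k=0 term ⇒ +0.000679;  D = +0.000476-0.000485i
Y_4^{m'}(θ=1.9887,φ=3.0145) and Σ D·Y over m':
  (-0.1738+0.1535i)·(+0.2697+0.1503i)  (-0.5328-0.2546i)·(+0.3600+0.1443i)  (+0.0141-0.3193i)·(+0.0414+0.0107i)  (-0.5535+0.2068i)·(-0.3215-0.0411i)  (+0.2457+0.2590i)·(-0.1049+0.0000i)  (+0.0529-0.1216i)·(+0.3215-0.0411i)  (-0.0340-0.0003i)·(+0.0414-0.0107i)  (+0.0023+0.0056i)·(-0.3600+0.1443i)  (+0.0005-0.0005i)·(+0.2697-0.1503i)
Y_4^-2(R⁻¹ n̂) = -0.051327-0.280030i

Re=-0.0513 Im=-0.2800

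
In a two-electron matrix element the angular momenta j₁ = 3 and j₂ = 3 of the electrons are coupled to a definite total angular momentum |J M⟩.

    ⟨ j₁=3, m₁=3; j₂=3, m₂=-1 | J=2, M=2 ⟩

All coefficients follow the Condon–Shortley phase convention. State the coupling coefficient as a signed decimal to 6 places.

√[5·4!2!2!/9! · 6!0!2!4!4!0!] = √(7680/7)
  +(−1)^0/∏(0,4,0,2,2,0)! = 1/96  (running 1/96)
⟨..|..⟩ = √(7680/7)·(1/96) = +0.345033

+0.345033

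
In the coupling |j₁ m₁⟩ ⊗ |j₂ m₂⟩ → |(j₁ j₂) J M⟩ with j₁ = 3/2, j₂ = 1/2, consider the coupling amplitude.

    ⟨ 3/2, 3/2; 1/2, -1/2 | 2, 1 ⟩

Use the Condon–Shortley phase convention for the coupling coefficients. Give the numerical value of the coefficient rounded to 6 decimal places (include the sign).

√[5·0!3!1!/5! · 3!0!0!1!3!1!] = √(9)
  +(−1)^0/∏(0,0,0,0,3,1)! = 1/6  (running 1/6)
⟨..|..⟩ = √(9)·(1/6) = +0.500000

+0.500000  (= +√(1/4))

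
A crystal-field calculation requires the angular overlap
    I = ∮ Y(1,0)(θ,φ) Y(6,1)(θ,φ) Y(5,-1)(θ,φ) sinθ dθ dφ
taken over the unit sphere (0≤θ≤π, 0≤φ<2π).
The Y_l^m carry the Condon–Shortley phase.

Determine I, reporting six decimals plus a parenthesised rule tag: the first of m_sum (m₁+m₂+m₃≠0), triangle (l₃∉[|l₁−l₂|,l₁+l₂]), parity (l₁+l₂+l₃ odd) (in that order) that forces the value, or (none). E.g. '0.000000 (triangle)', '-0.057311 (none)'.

Checks pass: Σm=0; 12 even; l₃=5∈[5,7].
(2·1+1)(2·6+1)(2·5+1) = 429
Δ: 2! 0! 10! / 13! → 1/858
sum: t=1:−1/14400 = -1/14400
3j²(1 6 5; 0 0 0) = Δ·Π!·Σ² = 6/143  (sign +1)
sum: t=1:−1/17280 = -1/17280
3j²(1 6 5; 0 1 -1) = Δ·Π!·Σ² = 35/858  (sign -1)
combine: 4πI² = 429·6/143·35/858 = 105/143
take √, sign -1: I = -0.24172507
No selection rule forces the value: the integral is nonzero (none).

-0.241725 (none)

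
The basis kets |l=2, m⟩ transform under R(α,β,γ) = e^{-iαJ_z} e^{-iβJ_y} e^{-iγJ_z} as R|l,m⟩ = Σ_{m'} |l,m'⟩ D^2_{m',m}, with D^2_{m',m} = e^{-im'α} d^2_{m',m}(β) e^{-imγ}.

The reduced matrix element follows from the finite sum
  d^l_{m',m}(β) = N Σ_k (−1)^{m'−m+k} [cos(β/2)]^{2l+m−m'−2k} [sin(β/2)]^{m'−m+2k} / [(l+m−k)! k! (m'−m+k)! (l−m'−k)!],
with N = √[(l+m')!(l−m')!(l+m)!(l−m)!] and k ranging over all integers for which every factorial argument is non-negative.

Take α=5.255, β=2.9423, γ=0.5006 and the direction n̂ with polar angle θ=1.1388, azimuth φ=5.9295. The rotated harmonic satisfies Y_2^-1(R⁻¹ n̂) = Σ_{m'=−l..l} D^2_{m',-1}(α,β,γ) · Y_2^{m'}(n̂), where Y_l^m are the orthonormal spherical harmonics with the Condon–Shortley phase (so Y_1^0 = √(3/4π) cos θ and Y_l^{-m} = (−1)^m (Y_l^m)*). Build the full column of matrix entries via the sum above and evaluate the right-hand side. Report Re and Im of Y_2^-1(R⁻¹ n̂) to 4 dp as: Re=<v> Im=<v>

Need the full column D^2_{m',-1} for m'=−2..2 at α=5.2550, β=2.9423, γ=0.5006.
cos(β/2)=0.099482, sin(β/2)=0.995039
d^2_{-2,-1}: single k=1 term ⇒ +0.001959;  D = +0.000029-0.001959i
d^2_{-1,-1}: k∈[0..1] ⇒ +0.000098 -0.029396 = -0.029298;  D = -0.025314+0.014750i
d^2_{0,-1}: k∈[0..1] ⇒ -0.002400 +0.240071 = +0.237671;  D = +0.208507+0.114071i
d^2_{1,-1}: k∈[0..1] ⇒ +0.029396 -0.980305 = -0.950909;  D = -0.039937-0.950070i
d^2_{2,-1}: single k=0 term ⇒ -0.196017;  D = +0.163462-0.108179i
Y_2^{m'}(θ=1.1388,φ=5.9295) and Σ D·Y over m':
  (+0.0000-0.0020i)·(+0.2421+0.2070i)  (-0.0253+0.0148i)·(+0.2756+0.1017i)  (+0.2085+0.1141i)·(-0.1495+0.0000i)  (-0.0399-0.9501i)·(-0.2756+0.1017i)  (+0.1635-0.1082i)·(+0.2421-0.2070i)
Y_2^-1(R⁻¹ n̂) = +0.085607+0.181667i

Re=0.0856 Im=0.1817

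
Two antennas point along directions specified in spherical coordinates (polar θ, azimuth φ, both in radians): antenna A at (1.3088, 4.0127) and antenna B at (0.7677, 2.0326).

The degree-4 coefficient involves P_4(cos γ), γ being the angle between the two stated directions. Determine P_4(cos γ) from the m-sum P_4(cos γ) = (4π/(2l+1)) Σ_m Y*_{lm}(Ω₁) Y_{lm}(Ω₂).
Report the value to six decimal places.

0.350828

Expand P_4 via completeness: Σ_{m} conj(Y_{4,m}) at Ω₁ times Y_{4,m} at Ω₂ —
  m=-4: Y*=-0.362735-0.129472i  Y=-0.028094-0.099034i  product -0.002631+0.039560i
  m=-3: Y*=+0.252302-0.147243i  Y=+0.296486+0.055603i  product +0.082991-0.029627i
  m=-2: Y*=+0.028236-0.163102i  Y=-0.255251+0.337733i  product +0.047878+0.051168i
  m=-1: Y*=+0.192859+0.229114i  Y=-0.065711-0.132030i  product +0.017577-0.040518i
  m=+0: Y*=+0.121118-0.000000i  Y=-0.333285+0.000000i  product -0.040367+0.000000i
  m=+1: Y*=-0.192859+0.229114i  Y=+0.065711-0.132030i  product +0.017577+0.040518i
  m=+2: Y*=+0.028236+0.163102i  Y=-0.255251-0.337733i  product +0.047878-0.051168i
  m=+3: Y*=-0.252302-0.147243i  Y=-0.296486+0.055603i  product +0.082991+0.029627i
  m=+4: Y*=-0.362735+0.129472i  Y=-0.028094+0.099034i  product -0.002631-0.039560i
Total Σ_m = +0.251262+0.000000i. Multiply by 1.396263: +0.350828+0.000000i. P_4(cos γ) = 0.350828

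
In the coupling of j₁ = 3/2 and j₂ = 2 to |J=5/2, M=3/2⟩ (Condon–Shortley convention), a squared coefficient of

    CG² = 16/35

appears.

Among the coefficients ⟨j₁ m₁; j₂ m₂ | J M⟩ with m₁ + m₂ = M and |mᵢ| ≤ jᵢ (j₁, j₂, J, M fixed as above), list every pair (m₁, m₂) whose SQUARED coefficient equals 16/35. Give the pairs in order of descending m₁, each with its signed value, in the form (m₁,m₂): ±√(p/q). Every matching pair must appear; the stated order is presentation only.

(-1/2,2): −√(16/35)

Admissible pairs with m₁+m₂ = M = 3/2: (-1/2,2), (1/2,1), (3/2,0)
  (m₁,m₂)=(3/2,0): CG² = 18/35, CG = +√(18/35)
  (m₁,m₂)=(1/2,1): CG² = 1/35, CG = −√(1/35)
  (m₁,m₂)=(-1/2,2): CG² = 16/35, CG = −√(16/35)   ← matches the target
Pairs with CG² = 16/35: (-1/2,2): −√(16/35)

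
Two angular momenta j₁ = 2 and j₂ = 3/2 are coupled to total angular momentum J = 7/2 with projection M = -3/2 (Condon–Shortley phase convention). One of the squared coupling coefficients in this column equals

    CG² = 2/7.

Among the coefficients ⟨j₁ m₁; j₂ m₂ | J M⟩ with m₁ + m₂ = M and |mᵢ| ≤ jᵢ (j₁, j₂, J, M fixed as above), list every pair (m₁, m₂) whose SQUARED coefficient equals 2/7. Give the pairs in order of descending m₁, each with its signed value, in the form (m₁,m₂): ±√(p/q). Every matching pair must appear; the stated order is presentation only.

(0,-3/2): +√(2/7)

Admissible pairs with m₁+m₂ = M = -3/2: (-2,1/2), (-1,-1/2), (0,-3/2)
  (m₁,m₂)=(0,-3/2): CG² = 2/7, CG = +√(2/7)   ← matches the target
  (m₁,m₂)=(-1,-1/2): CG² = 4/7, CG = +√(4/7)
  (m₁,m₂)=(-2,1/2): CG² = 1/7, CG = +√(1/7)
Pairs with CG² = 2/7: (0,-3/2): +√(2/7)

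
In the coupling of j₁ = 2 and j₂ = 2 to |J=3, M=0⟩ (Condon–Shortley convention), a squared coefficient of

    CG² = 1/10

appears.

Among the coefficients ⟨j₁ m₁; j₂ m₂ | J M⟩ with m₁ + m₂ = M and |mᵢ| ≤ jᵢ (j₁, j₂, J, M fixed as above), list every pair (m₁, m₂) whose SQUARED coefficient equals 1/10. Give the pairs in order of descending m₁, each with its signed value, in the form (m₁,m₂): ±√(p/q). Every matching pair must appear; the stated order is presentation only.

Admissible pairs with m₁+m₂ = M = 0: (-2,2), (-1,1), (0,0), (1,-1), (2,-2)
  (m₁,m₂)=(2,-2): CG² = 1/10, CG = +√(1/10)   ← matches the target
  (m₁,m₂)=(1,-1): CG² = 2/5, CG = +√(2/5)
  (m₁,m₂)=(0,0): CG² = 0/1, CG = 0
  (m₁,m₂)=(-1,1): CG² = 2/5, CG = −√(2/5)
  (m₁,m₂)=(-2,2): CG² = 1/10, CG = −√(1/10)   ← matches the target
Pairs with CG² = 1/10: (2,-2): +√(1/10); (-2,2): −√(1/10)

(2,-2): +√(1/10); (-2,2): −√(1/10)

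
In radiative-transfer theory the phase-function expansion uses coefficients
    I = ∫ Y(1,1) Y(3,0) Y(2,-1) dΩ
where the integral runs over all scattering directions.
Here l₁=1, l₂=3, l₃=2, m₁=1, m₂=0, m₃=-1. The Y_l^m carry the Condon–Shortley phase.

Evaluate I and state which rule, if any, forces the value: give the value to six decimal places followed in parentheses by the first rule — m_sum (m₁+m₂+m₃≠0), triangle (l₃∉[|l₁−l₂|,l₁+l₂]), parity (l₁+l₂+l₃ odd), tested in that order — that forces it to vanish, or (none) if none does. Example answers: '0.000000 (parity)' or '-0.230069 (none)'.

0.143048 (none)

Rules hold: Σm=0, L=6 even, 2≤2≤4.
N = 3·7·5 = 105
Δ = 2!·0!·4!/7! = 1/105
Racah Σ t=1..1: t=1:−1/4 = -1/4
⇒ 3j(1 3 2; 0 0 0)² = 3/35, sgn -1
Racah Σ t=0..0: t=0:+1/12 = 1/12
⇒ 3j(1 3 2; 1 0 -1)² = 1/35, sgn -1
4πI² = N·(3j₀)²·(3jₘ)² = 9/35
I = +1·√(0.257143/4π) = 0.14304817
No selection rule forces the value: the integral is nonzero (none).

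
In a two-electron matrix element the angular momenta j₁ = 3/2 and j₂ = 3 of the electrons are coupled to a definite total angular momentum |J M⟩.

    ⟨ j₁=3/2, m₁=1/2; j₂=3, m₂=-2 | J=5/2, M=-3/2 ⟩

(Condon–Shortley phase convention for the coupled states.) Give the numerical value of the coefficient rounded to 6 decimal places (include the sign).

√[6·2!1!4!/8! · 2!1!1!5!1!4!] = √(288/7)
  +(−1)^0/∏(0,2,1,1,0,3)! = 1/12  (running 1/12)
  +(−1)^1/∏(1,1,0,0,1,4)! = -1/24  (running 1/24)
⟨..|..⟩ = √(288/7)·(1/24) = +0.267261

+0.267261  (= +√(1/14))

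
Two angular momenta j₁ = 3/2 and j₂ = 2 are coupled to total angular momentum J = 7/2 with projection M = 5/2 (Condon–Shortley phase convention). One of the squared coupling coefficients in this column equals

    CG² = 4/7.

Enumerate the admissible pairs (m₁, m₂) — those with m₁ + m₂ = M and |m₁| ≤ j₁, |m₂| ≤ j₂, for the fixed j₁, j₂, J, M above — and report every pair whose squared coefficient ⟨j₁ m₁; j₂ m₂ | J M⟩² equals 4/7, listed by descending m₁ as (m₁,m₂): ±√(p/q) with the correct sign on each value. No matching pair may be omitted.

(3/2,1): +√(4/7)

Admissible pairs with m₁+m₂ = M = 5/2: (1/2,2), (3/2,1)
  (m₁,m₂)=(3/2,1): CG² = 4/7, CG = +√(4/7)   ← matches the target
  (m₁,m₂)=(1/2,2): CG² = 3/7, CG = +√(3/7)
Pairs with CG² = 4/7: (3/2,1): +√(4/7)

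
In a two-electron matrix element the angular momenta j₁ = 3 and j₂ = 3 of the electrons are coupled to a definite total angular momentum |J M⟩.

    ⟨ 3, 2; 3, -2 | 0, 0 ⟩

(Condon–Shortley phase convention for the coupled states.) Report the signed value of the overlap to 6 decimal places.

triangle: 6!·0!·0!/7! = 720/5040
(j±m)!: 5!·1!·1!·5!·0!·0! = 14400
prefactor² = (2J+1)·Δ·N² = 14400/7
  k=1: −1/(1!·5!·0!·0!·0!·0!) = -1/120
Σ = -1/120  ⇒  CG² = 14400/7·(-1/120)² = 1/7
CG = −√(1/7) = -0.377964

−√(1/7) ≈ -0.377964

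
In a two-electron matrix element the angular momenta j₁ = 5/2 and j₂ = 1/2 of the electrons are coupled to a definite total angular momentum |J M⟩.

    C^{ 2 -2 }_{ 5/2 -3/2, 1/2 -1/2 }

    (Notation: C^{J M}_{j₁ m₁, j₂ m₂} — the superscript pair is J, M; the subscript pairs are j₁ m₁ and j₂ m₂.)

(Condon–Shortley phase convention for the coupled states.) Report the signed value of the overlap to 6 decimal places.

√[5·1!4!0!/6! · 1!4!0!1!0!4!] = √(96)
  +(−1)^0/∏(0,1,4,0,0,0)! = 1/24  (running 1/24)
⟨..|..⟩ = √(96)·(1/24) = +0.408248

+0.408248  (= +√(1/6))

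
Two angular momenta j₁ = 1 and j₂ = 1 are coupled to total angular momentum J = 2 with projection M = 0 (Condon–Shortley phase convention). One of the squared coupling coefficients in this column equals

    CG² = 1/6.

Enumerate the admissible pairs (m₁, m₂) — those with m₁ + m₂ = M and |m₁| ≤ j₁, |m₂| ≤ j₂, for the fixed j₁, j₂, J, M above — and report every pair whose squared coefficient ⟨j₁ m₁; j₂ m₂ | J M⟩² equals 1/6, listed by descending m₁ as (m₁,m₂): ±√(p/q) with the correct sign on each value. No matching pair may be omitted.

Admissible pairs with m₁+m₂ = M = 0: (-1,1), (0,0), (1,-1)
  (m₁,m₂)=(1,-1): CG² = 1/6, CG = +√(1/6)   ← matches the target
  (m₁,m₂)=(0,0): CG² = 2/3, CG = +√(2/3)
  (m₁,m₂)=(-1,1): CG² = 1/6, CG = +√(1/6)   ← matches the target
Pairs with CG² = 1/6: (1,-1): +√(1/6); (-1,1): +√(1/6)

(1,-1): +√(1/6); (-1,1): +√(1/6)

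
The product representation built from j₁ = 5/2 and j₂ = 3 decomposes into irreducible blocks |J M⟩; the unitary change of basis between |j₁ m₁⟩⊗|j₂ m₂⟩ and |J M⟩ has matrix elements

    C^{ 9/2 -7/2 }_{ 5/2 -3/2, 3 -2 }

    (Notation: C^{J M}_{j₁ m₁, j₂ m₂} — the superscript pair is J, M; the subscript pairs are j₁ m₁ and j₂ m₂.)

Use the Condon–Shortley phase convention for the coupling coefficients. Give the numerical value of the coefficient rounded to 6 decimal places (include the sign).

+0.100504  (= +√(1/99))

triangle: 1!×4!×5!/11! = 2880/39916800
(j±m)!: 1!×4!×1!×5!×1!×8! = 116121600
prefactor² = (2J+1)×Δ×N² = 921600/11
  k=0: +1/(0!×1!×4!×1!×0!×4!) = 1/576
  k=1: −1/(1!×0!×3!×0!×1!×5!) = -1/720
Σ = 1/2880  ⇒  CG² = 921600/11×(1/2880)² = 1/99
CG = +√(1/99) = +0.100504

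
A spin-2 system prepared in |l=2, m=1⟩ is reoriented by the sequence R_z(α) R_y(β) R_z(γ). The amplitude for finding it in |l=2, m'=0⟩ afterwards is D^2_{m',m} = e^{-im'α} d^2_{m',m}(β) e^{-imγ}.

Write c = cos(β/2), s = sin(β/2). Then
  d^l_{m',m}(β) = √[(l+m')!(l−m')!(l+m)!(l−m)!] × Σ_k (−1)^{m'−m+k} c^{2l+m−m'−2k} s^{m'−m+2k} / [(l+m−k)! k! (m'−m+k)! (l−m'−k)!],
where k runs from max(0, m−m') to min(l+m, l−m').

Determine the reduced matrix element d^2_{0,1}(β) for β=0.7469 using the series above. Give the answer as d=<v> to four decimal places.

d^2_{0,1}(β=0.7469) via the finite sum:
With c≡cos(β/2)=0.931074 and s≡sin(β/2)=0.364830, N=[2·2·6·1]^{1/2}=4.898979
k∈{1,2} keeps every argument non-negative
  k=1: (−1)^0·4.8990/(2)·0.9311^3·0.3648^1 = +0.721305
  k=2: (−1)^1·4.8990/(2)·0.9311^1·0.3648^3 = -0.110747
d^2_{0,1}(0.7469) = +0.721305 -0.110747 = +0.610558

d=0.6106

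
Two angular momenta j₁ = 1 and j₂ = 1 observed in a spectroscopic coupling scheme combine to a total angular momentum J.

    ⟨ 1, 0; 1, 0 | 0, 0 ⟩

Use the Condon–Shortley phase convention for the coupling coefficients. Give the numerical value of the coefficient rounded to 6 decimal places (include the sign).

−√(1/3) ≈ -0.577350

j₁+j₂−J=2  J+j₁−j₂=0  J−j₁+j₂=0  j₁+j₂+J+1=3
(j₁±m₁, j₂±m₂, J±M) = (1,1,1,1,0,0)
P² = 1/3
sum k=1..1:
  [1] −1/1 = -1
S = -1
C² = P²·S² = 1/3 ; C = -0.577350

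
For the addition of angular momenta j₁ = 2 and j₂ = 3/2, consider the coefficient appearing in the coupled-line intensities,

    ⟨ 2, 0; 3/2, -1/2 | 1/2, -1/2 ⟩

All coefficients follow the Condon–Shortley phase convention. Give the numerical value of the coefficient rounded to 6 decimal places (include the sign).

√[2·3!1!0!/5! · 2!2!1!2!0!1!] = √(4/5)
  +(−1)^1/∏(1,2,1,0,0,0)! = -1/2  (running -1/2)
⟨..|..⟩ = √(4/5)·(-1/2) = -0.447214

−√(1/5) = -0.447214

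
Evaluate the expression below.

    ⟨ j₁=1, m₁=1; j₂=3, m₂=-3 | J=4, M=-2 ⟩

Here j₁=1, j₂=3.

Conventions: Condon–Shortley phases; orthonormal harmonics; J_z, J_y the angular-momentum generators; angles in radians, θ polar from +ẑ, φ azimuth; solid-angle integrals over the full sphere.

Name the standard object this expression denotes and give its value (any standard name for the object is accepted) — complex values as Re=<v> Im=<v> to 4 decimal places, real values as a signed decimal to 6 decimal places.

Clebsch–Gordan coefficient, +√(1/28) ≈ +0.188982

This is a Clebsch–Gordan (vector-coupling) coefficient.
√[9·0!2!6!/9! · 2!0!0!6!2!6!] = √(518400/7)
  +(−1)^0/∏(0,0,0,0,2,6)! = 1/1440  (running 1/1440)
⟨..|..⟩ = √(518400/7)·(1/1440) = +0.188982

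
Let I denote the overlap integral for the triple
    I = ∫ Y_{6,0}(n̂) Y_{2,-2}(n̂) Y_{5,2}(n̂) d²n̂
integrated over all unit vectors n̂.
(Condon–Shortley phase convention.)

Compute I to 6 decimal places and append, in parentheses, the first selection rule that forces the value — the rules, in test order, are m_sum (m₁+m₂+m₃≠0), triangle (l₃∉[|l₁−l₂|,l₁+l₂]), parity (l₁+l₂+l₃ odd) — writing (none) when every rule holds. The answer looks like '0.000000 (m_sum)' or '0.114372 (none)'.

0.000000 (parity)

l₁+l₂+l₃=13 is odd: 3j(l;000)=0 ⇒ I=0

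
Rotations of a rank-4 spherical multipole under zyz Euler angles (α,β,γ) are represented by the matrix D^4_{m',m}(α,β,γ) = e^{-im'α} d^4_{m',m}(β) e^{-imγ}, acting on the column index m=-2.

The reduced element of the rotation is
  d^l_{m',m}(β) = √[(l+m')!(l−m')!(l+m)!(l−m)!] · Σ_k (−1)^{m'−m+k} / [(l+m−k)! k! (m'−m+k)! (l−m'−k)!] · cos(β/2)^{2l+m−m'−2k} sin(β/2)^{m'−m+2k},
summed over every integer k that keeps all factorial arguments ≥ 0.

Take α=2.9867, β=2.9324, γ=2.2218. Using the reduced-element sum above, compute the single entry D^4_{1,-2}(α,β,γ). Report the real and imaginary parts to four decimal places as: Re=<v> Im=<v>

Re=-0.0458 Im=-0.4004

D^4_{1,-2}(2.9867,2.9324,2.2218) = e^{-i·1·2.9867}·d^4_{1,-2}(2.9324)·e^{-i·-2·2.2218}. Compute d first:
With c≡cos(β/2)=0.104406 and s≡sin(β/2)=0.994535, N=[120·6·2·720]^{1/2}=1018.233765
The bounds max(0,m−m')=0 and min(l+m,l−m')=2 give 3 terms
  k=0: (−1)^3·1018.2338/(72)·0.1044^5·0.9945^3 = -0.000173
  k=1: (−1)^4·1018.2338/(48)·0.1044^3·0.9945^5 = +0.023490
  k=2: (−1)^5·1018.2338/(240)·0.1044^1·0.9945^7 = -0.426285
d^4_{1,-2}(2.9324) = -0.000173 +0.023490 -0.426285 = -0.402968
Attach z-rotation phases: D = e^{-i(1)(2.9867)}·(-0.402968)·e^{-i(-2)(2.2218)} = -0.045797-0.400357i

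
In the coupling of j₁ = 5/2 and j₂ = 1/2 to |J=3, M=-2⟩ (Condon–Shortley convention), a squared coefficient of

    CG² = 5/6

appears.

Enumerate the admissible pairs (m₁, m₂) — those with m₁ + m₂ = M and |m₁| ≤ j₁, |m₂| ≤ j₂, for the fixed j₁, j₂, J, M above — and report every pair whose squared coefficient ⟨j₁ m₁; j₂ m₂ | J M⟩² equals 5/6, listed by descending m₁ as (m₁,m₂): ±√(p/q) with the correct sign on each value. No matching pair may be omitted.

(-3/2,-1/2): +√(5/6)

Admissible pairs with m₁+m₂ = M = -2: (-5/2,1/2), (-3/2,-1/2)
  (m₁,m₂)=(-3/2,-1/2): CG² = 5/6, CG = +√(5/6)   ← matches the target
  (m₁,m₂)=(-5/2,1/2): CG² = 1/6, CG = +√(1/6)
Pairs with CG² = 5/6: (-3/2,-1/2): +√(5/6)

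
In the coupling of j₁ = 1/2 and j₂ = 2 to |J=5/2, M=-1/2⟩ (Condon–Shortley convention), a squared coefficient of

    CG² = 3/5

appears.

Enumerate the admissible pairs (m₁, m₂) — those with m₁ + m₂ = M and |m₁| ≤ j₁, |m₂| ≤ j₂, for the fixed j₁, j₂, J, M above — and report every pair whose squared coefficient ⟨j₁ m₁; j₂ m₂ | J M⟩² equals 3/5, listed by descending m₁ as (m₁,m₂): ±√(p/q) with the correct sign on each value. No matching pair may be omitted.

Admissible pairs with m₁+m₂ = M = -1/2: (-1/2,0), (1/2,-1)
  (m₁,m₂)=(1/2,-1): CG² = 2/5, CG = +√(2/5)
  (m₁,m₂)=(-1/2,0): CG² = 3/5, CG = +√(3/5)   ← matches the target
Pairs with CG² = 3/5: (-1/2,0): +√(3/5)

(-1/2,0): +√(3/5)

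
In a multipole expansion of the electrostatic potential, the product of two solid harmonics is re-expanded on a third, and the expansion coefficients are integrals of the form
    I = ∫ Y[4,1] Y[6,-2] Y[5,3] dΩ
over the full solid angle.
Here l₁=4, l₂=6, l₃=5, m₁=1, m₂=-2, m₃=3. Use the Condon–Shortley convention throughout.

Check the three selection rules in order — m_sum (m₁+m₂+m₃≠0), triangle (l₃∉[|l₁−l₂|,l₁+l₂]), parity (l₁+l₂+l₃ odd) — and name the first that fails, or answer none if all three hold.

m₁+m₂+m₃ = 1 − 2 + 3 = 2  ✗
triangle: |4−6|=2 ≤ l₃=5 ≤ 4+6=10
parity: l₁+l₂+l₃ = 15 is odd

m_sum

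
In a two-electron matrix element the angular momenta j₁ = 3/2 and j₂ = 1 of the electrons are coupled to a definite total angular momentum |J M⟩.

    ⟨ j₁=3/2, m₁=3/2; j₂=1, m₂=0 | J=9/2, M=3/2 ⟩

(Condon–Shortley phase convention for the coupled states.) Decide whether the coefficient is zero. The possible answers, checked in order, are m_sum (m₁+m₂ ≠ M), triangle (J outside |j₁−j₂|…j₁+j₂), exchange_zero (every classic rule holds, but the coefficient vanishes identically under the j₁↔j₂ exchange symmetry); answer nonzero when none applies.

m-sum: m₁+m₂ = 3/2+0 = 3/2, M = 3/2  ✓
triangle: need |j₁−j₂| ≤ J ≤ j₁+j₂, i.e. J ∈ [1/2, 5/2]; J = 9/2 is outside ✗ ⇒ coefficient is 0

triangle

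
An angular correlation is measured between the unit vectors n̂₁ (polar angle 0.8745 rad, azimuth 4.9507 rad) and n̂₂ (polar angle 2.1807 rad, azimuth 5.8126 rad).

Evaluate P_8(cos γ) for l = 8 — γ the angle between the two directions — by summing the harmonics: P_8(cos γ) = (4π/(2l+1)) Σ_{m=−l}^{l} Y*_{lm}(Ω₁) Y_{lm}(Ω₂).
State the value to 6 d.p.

Summing Y*_{l m}(θ₁,φ₁)·Y_{l m}(θ₂,φ₂) over m ∈ [−8, 8]; prefactor 4π/(2·8+1) = 0.739198:
  [-8]  conj(Y_{8,-8})(Ω₁) = -0.02038 + 0.05842j ; Y_{8,-8}(Ω₂) = -0.08531 - 0.06131j ; Δ = 0.00532 - 0.00373j
  [-7]  conj(Y_{8,-7})(Ω₁) = -0.20594 - 0.02012j ; Y_{8,-7}(Ω₂) = 0.29023 + 0.04461j ; Δ = -0.05887 - 0.01503j
  [-6]  conj(Y_{8,-6})(Ω₁) = -0.05576 - 0.39301j ; Y_{8,-6}(Ω₂) = -0.42529 + 0.14003j ; Δ = 0.07875 + 0.15934j
  [-5]  conj(Y_{8,-5})(Ω₁) = 0.40834 - 0.16274j ; Y_{8,-5}(Ω₂) = 0.23340 - 0.23493j ; Δ = 0.05707 - 0.13391j
  [-4]  conj(Y_{8,-4})(Ω₁) = 0.08850 + 0.12461j ; Y_{8,-4}(Ω₂) = 0.02498 - 0.07757j ; Δ = 0.01188 - 0.00375j
  [-3]  conj(Y_{8,-3})(Ω₁) = 0.18176 - 0.20936j ; Y_{8,-3}(Ω₂) = 0.05814 + 0.36248j ; Δ = 0.08646 + 0.05371j
  [-2]  conj(Y_{8,-2})(Ω₁) = 0.28159 + 0.14539j ; Y_{8,-2}(Ω₂) = -0.06581 - 0.09033j ; Δ = -0.00540 - 0.03500j
  [-1]  conj(Y_{8,-1})(Ω₁) = 0.03365 - 0.13852j ; Y_{8,-1}(Ω₂) = -0.28444 - 0.14470j ; Δ = -0.02962 + 0.03453j
  [+0]  conj(Y_{8,0})(Ω₁) = 0.34057 + 0.00000j ; Y_{8,0}(Ω₂) = 0.16276 + 0.00000j ; Δ = 0.05543 + 0.00000j
  [+1]  conj(Y_{8,1})(Ω₁) = -0.03365 - 0.13852j ; Y_{8,1}(Ω₂) = 0.28444 - 0.14470j ; Δ = -0.02962 - 0.03453j
  [+2]  conj(Y_{8,2})(Ω₁) = 0.28159 - 0.14539j ; Y_{8,2}(Ω₂) = -0.06581 + 0.09033j ; Δ = -0.00540 + 0.03500j
  [+3]  conj(Y_{8,3})(Ω₁) = -0.18176 - 0.20936j ; Y_{8,3}(Ω₂) = -0.05814 + 0.36248j ; Δ = 0.08646 - 0.05371j
  [+4]  conj(Y_{8,4})(Ω₁) = 0.08850 - 0.12461j ; Y_{8,4}(Ω₂) = 0.02498 + 0.07757j ; Δ = 0.01188 + 0.00375j
  [+5]  conj(Y_{8,5})(Ω₁) = -0.40834 - 0.16274j ; Y_{8,5}(Ω₂) = -0.23340 - 0.23493j ; Δ = 0.05707 + 0.13391j
  [+6]  conj(Y_{8,6})(Ω₁) = -0.05576 + 0.39301j ; Y_{8,6}(Ω₂) = -0.42529 - 0.14003j ; Δ = 0.07875 - 0.15934j
  [+7]  conj(Y_{8,7})(Ω₁) = 0.20594 - 0.02012j ; Y_{8,7}(Ω₂) = -0.29023 + 0.04461j ; Δ = -0.05887 + 0.01503j
  [+8]  conj(Y_{8,8})(Ω₁) = -0.02038 - 0.05842j ; Y_{8,8}(Ω₂) = -0.08531 + 0.06131j ; Δ = 0.00532 + 0.00373j
Accumulated sum 0.34661 - 0.00000j; after 4π/(2l+1) scaling, 0.25621 - 0.00000j ⇒ P_8 = 0.256214

0.256214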